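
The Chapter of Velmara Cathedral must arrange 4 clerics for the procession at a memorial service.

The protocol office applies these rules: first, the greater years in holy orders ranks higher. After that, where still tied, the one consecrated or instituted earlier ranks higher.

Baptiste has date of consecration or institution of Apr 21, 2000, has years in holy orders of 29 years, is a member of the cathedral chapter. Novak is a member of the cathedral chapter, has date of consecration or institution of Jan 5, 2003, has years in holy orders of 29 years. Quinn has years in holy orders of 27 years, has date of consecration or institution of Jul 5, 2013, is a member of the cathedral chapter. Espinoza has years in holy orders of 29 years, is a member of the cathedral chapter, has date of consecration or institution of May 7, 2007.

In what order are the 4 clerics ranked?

Baptiste, Novak, Espinoza, Quinn

By years in holy orders (higher first): Baptiste, Novak and Espinoza (each 29 years); then Quinn (27 years).
Among Baptiste, Novak and Espinoza, by date of consecration or institution (earlier first): Baptiste (Apr 21, 2000) before Novak (Jan 5, 2003) before Espinoza (May 7, 2007).
Full order: Baptiste, Novak, Espinoza, Quinn.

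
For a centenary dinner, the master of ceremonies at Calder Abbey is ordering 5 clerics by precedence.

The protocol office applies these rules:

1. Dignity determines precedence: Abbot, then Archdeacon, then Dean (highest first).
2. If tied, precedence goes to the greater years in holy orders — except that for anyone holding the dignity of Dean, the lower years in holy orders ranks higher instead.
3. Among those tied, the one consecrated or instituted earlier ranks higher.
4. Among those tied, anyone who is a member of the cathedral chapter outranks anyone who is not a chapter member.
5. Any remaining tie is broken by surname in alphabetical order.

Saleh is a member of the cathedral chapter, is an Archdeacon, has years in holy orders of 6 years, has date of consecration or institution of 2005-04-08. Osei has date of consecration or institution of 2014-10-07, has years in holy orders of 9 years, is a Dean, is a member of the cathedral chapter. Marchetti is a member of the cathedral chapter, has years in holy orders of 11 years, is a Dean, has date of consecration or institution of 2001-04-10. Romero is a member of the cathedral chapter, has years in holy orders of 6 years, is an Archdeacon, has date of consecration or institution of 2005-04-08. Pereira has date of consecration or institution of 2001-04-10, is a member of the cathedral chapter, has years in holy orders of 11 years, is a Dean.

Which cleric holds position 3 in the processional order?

Osei

By dignity: Romero and Saleh (Archdeacon); then Osei, Marchetti and Pereira (Dean).
Romero and Saleh both have years in holy orders 6 years, so the next rule applies.
Romero and Saleh both have date of consecration or institution 2005-04-08, so the next rule applies.
Romero and Saleh are each a member of the cathedral chapter, so the next rule applies.
Among Romero and Saleh, alphabetically by surname: Romero before Saleh.
Among Osei, Marchetti and Pereira, by years in holy orders (lower first) (reversed rule for this group): Osei (9 years) before Marchetti and Pereira (11 years).
Marchetti and Pereira both have date of consecration or institution 2001-04-10, so the next rule applies.
Marchetti and Pereira are each a member of the cathedral chapter, so the next rule applies.
Among Marchetti and Pereira, alphabetically by surname: Marchetti before Pereira.
Order: Romero, Saleh, Osei, Marchetti, Pereira.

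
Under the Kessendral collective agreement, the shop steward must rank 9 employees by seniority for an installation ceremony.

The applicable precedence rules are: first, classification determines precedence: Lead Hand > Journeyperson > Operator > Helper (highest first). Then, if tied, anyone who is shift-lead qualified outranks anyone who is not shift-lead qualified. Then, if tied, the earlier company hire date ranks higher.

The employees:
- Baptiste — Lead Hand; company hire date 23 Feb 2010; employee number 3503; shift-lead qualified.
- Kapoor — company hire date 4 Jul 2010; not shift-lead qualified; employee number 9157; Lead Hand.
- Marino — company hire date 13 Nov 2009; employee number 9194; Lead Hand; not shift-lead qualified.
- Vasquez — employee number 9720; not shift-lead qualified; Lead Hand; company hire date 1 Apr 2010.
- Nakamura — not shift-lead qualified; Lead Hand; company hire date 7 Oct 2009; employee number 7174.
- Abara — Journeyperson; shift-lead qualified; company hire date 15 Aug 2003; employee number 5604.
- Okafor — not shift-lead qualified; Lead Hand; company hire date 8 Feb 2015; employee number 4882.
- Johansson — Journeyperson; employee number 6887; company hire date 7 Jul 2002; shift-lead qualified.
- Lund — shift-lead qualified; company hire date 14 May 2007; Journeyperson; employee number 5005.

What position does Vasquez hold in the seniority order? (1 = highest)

By classification: Baptiste, Nakamura, Marino, Vasquez, Kapoor and Okafor (Lead Hand); then Johansson, Abara and Lund (Journeyperson).
Among Baptiste, Nakamura, Marino, Vasquez, Kapoor and Okafor, shift-lead qualified before not shift-lead qualified: Baptiste (shift-lead qualified) before Nakamura, Marino, Vasquez, Kapoor and Okafor (not shift-lead qualified).
Among Nakamura, Marino, Vasquez, Kapoor and Okafor, by company hire date (earlier first): Nakamura (7 Oct 2009) before Marino (13 Nov 2009) before Vasquez (1 Apr 2010) before Kapoor (4 Jul 2010) before Okafor (8 Feb 2015).
Johansson, Abara and Lund are each shift-lead qualified, so the next rule applies.
Among Johansson, Abara and Lund, by company hire date (earlier first): Johansson (7 Jul 2002) before Abara (15 Aug 2003) before Lund (14 May 2007).
Order: Baptiste, Nakamura, Marino, Vasquez, Kapoor, Okafor, Johansson, Abara, Lund. So position 4.

4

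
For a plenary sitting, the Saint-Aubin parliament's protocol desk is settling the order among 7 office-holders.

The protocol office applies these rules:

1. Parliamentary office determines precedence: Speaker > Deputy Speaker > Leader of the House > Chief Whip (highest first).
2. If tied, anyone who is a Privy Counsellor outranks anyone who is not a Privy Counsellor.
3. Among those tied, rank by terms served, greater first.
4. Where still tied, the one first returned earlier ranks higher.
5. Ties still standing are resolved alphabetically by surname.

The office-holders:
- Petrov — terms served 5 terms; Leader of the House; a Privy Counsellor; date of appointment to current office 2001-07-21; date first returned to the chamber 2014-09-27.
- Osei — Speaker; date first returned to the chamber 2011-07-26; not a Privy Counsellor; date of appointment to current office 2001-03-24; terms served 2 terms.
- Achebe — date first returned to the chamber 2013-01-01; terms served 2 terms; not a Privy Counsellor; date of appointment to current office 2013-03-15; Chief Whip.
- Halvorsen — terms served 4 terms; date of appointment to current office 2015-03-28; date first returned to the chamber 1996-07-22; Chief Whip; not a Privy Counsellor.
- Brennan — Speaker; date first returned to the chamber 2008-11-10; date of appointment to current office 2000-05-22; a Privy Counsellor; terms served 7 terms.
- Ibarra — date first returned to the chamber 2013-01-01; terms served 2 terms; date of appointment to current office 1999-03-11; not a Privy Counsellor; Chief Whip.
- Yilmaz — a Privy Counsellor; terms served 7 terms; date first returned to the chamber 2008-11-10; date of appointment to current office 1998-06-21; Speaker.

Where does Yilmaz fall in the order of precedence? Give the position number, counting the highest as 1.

2

By parliamentary office: Brennan, Yilmaz and Osei (Speaker); then Petrov (Leader of the House); then Halvorsen, Achebe and Ibarra (Chief Whip).
Among Brennan, Yilmaz and Osei, a Privy Counsellor before not a Privy Counsellor: Brennan and Yilmaz (a Privy Counsellor) before Osei (not a Privy Counsellor).
Brennan and Yilmaz both have terms served 7 terms, so the next rule applies.
Brennan and Yilmaz both have date first returned to the chamber 2008-11-10, so the next rule applies.
Among Brennan and Yilmaz, alphabetically by surname: Brennan before Yilmaz.
Halvorsen, Achebe and Ibarra are each not a Privy Counsellor, so the next rule applies.
Among Halvorsen, Achebe and Ibarra, by terms served (higher first): Halvorsen (4 terms) before Achebe and Ibarra (2 terms).
Achebe and Ibarra both have date first returned to the chamber 2013-01-01, so the next rule applies.
Among Achebe and Ibarra, alphabetically by surname: Achebe before Ibarra.
Order: Brennan, Yilmaz, Osei, Petrov, Halvorsen, Achebe, Ibarra. So position 2.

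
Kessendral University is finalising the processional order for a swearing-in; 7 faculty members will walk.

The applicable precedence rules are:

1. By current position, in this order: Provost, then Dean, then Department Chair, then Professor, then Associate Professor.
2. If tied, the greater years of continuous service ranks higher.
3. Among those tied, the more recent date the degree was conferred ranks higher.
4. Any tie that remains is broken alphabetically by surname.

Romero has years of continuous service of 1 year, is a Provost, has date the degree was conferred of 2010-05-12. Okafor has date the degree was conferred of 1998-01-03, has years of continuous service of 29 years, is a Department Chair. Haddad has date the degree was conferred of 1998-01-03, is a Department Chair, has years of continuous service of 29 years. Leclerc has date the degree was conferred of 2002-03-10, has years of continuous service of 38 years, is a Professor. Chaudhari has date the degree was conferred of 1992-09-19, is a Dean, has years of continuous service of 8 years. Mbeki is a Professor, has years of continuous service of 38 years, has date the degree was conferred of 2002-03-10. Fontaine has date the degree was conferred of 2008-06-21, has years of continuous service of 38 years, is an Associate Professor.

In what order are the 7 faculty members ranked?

By current position: Romero (Provost); then Chaudhari (Dean); then Haddad and Okafor (Department Chair); then Leclerc and Mbeki (Professor); then Fontaine (Associate Professor).
Haddad and Okafor both have years of continuous service 29 years, so the next rule applies.
Haddad and Okafor both have date the degree was conferred 1998-01-03, so the next rule applies.
Among Haddad and Okafor, alphabetically by surname: Haddad before Okafor.
Leclerc and Mbeki both have years of continuous service 38 years, so the next rule applies.
Leclerc and Mbeki both have date the degree was conferred 2002-03-10, so the next rule applies.
Among Leclerc and Mbeki, alphabetically by surname: Leclerc before Mbeki.
Full order: Romero, Chaudhari, Haddad, Okafor, Leclerc, Mbeki, Fontaine.

Romero, Chaudhari, Haddad, Okafor, Leclerc, Mbeki, Fontaine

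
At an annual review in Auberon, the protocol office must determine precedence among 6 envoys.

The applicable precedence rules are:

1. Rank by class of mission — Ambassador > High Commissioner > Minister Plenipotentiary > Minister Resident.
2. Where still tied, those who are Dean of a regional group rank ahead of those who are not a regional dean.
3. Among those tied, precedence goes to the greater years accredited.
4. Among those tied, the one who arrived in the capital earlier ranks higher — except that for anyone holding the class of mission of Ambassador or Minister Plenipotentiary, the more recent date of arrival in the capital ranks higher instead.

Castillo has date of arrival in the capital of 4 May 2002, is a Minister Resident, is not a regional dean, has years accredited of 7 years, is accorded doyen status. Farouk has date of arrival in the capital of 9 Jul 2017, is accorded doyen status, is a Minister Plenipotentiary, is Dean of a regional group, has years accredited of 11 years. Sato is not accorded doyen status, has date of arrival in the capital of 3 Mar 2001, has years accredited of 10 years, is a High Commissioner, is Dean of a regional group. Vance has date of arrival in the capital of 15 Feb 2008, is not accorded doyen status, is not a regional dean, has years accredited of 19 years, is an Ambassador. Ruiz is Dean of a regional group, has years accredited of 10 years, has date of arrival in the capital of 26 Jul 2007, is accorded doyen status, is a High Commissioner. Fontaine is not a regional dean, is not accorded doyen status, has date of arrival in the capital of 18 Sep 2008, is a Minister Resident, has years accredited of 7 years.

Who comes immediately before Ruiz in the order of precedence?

By class of mission: Vance (Ambassador); then Sato and Ruiz (High Commissioner); then Farouk (Minister Plenipotentiary); then Castillo and Fontaine (Minister Resident).
Sato and Ruiz are each Dean of a regional group, so the next rule applies.
Sato and Ruiz both have years accredited 10 years, so the next rule applies.
Among Sato and Ruiz, by date of arrival in the capital (earlier first): Sato (3 Mar 2001) before Ruiz (26 Jul 2007).
Castillo and Fontaine are each not a regional dean, so the next rule applies.
Castillo and Fontaine both have years accredited 7 years, so the next rule applies.
Among Castillo and Fontaine, by date of arrival in the capital (earlier first): Castillo (4 May 2002) before Fontaine (18 Sep 2008).
Order: Vance, Sato, Ruiz, Farouk, Castillo, Fontaine.

Sato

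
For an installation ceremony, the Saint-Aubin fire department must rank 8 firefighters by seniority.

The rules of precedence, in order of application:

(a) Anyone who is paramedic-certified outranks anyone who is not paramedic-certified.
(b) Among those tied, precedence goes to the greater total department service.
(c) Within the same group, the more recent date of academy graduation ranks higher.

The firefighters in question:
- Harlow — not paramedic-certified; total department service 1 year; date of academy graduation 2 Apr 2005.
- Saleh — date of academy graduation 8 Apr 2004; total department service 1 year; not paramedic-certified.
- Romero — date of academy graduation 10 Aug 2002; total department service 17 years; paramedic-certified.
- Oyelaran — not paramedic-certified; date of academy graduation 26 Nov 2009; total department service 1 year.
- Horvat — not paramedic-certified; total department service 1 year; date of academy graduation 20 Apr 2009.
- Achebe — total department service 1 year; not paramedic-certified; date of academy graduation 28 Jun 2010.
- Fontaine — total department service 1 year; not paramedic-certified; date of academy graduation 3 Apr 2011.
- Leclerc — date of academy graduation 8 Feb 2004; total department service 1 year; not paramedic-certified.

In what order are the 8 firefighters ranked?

By the first rule: Romero (paramedic-certified); then Fontaine, Achebe, Oyelaran, Horvat, Harlow, Saleh and Leclerc (each not paramedic-certified).
Fontaine, Achebe, Oyelaran, Horvat, Harlow, Saleh and Leclerc all have total department service 1 year, so the next rule applies.
Among Fontaine, Achebe, Oyelaran, Horvat, Harlow, Saleh and Leclerc, by date of academy graduation (later first): Fontaine (3 Apr 2011) before Achebe (28 Jun 2010) before Oyelaran (26 Nov 2009) before Horvat (20 Apr 2009) before Harlow (2 Apr 2005) before Saleh (8 Apr 2004) before Leclerc (8 Feb 2004).
Full order: Romero, Fontaine, Achebe, Oyelaran, Horvat, Harlow, Saleh, Leclerc.

Romero, Fontaine, Achebe, Oyelaran, Horvat, Harlow, Saleh, Leclerc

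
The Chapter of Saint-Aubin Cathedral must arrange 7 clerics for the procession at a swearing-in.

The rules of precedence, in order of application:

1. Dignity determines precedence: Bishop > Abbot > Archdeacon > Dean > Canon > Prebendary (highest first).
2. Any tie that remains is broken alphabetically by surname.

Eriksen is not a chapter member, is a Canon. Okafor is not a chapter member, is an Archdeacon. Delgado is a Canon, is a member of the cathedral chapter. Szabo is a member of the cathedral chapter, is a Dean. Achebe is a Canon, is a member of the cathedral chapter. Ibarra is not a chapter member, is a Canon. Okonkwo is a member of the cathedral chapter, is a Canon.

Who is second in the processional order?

Szabo

By dignity: Okafor (Archdeacon); then Szabo (Dean); then Achebe, Delgado, Eriksen, Ibarra and Okonkwo (Canon).
Among Achebe, Delgado, Eriksen, Ibarra and Okonkwo, alphabetically by surname: Achebe before Delgado before Eriksen before Ibarra before Okonkwo.
Order: Okafor, Szabo, Achebe, Delgado, Eriksen, Ibarra, Okonkwo.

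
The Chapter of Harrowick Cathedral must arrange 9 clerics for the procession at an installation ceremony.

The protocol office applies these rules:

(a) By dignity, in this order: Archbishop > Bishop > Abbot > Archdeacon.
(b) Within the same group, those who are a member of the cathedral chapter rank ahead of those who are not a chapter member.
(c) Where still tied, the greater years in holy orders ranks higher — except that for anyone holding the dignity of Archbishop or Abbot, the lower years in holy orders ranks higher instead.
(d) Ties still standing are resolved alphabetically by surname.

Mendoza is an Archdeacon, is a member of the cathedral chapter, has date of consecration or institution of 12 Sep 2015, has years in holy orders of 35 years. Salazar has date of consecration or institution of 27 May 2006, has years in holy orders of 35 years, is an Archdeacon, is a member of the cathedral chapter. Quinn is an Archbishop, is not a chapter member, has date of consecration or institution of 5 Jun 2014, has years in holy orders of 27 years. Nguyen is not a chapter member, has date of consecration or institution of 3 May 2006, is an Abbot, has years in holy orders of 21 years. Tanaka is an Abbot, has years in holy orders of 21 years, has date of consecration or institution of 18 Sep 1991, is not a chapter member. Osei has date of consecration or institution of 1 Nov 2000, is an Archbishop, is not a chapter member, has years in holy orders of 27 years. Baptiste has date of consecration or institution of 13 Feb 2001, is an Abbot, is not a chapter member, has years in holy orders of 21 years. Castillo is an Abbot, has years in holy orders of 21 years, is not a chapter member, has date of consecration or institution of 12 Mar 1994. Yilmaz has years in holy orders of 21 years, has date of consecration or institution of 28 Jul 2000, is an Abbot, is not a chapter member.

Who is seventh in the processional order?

Yilmaz

By dignity: Osei and Quinn (Archbishop); then Baptiste, Castillo, Nguyen, Tanaka and Yilmaz (Abbot); then Mendoza and Salazar (Archdeacon).
Osei and Quinn are each not a chapter member, so the next rule applies.
Osei and Quinn both have years in holy orders 27 years, so the next rule applies.
Among Osei and Quinn, alphabetically by surname: Osei before Quinn.
Baptiste, Castillo, Nguyen, Tanaka and Yilmaz are each not a chapter member, so the next rule applies.
Baptiste, Castillo, Nguyen, Tanaka and Yilmaz all have years in holy orders 21 years, so the next rule applies.
Among Baptiste, Castillo, Nguyen, Tanaka and Yilmaz, alphabetically by surname: Baptiste before Castillo before Nguyen before Tanaka before Yilmaz.
Mendoza and Salazar are each a member of the cathedral chapter, so the next rule applies.
Mendoza and Salazar both have years in holy orders 35 years, so the next rule applies.
Among Mendoza and Salazar, alphabetically by surname: Mendoza before Salazar.
Order: Osei, Quinn, Baptiste, Castillo, Nguyen, Tanaka, Yilmaz, Mendoza, Salazar.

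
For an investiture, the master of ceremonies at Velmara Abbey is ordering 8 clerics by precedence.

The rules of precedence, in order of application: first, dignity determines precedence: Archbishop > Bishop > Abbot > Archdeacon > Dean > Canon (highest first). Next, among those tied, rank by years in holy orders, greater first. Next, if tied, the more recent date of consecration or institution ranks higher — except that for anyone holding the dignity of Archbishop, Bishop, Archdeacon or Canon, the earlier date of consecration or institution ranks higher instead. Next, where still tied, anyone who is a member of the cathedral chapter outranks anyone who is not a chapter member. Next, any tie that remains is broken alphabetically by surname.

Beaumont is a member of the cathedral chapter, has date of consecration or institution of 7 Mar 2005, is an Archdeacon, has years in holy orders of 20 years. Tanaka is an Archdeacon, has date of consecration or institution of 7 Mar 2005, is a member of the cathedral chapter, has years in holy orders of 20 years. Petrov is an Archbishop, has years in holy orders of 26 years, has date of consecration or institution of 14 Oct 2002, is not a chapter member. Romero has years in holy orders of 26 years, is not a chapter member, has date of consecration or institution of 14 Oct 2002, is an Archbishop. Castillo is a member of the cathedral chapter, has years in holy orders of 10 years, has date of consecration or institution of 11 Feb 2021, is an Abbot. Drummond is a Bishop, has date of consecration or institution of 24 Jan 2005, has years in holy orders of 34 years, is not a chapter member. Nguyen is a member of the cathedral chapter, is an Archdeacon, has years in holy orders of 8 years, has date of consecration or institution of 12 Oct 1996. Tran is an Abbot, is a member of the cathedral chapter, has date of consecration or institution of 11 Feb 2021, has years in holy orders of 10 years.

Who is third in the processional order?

By dignity: Petrov and Romero (Archbishop); then Drummond (Bishop); then Castillo and Tran (Abbot); then Beaumont, Tanaka and Nguyen (Archdeacon).
Petrov and Romero both have years in holy orders 26 years, so the next rule applies.
Petrov and Romero both have date of consecration or institution 14 Oct 2002, so the next rule applies.
Petrov and Romero are each not a chapter member, so the next rule applies.
Among Petrov and Romero, alphabetically by surname: Petrov before Romero.
Castillo and Tran both have years in holy orders 10 years, so the next rule applies.
Castillo and Tran both have date of consecration or institution 11 Feb 2021, so the next rule applies.
Castillo and Tran are each a member of the cathedral chapter, so the next rule applies.
Among Castillo and Tran, alphabetically by surname: Castillo before Tran.
Among Beaumont, Tanaka and Nguyen, by years in holy orders (higher first): Beaumont and Tanaka (20 years) before Nguyen (8 years).
Beaumont and Tanaka both have date of consecration or institution 7 Mar 2005, so the next rule applies.
Beaumont and Tanaka are each a member of the cathedral chapter, so the next rule applies.
Among Beaumont and Tanaka, alphabetically by surname: Beaumont before Tanaka.
Order: Petrov, Romero, Drummond, Castillo, Tran, Beaumont, Tanaka, Nguyen.

Drummond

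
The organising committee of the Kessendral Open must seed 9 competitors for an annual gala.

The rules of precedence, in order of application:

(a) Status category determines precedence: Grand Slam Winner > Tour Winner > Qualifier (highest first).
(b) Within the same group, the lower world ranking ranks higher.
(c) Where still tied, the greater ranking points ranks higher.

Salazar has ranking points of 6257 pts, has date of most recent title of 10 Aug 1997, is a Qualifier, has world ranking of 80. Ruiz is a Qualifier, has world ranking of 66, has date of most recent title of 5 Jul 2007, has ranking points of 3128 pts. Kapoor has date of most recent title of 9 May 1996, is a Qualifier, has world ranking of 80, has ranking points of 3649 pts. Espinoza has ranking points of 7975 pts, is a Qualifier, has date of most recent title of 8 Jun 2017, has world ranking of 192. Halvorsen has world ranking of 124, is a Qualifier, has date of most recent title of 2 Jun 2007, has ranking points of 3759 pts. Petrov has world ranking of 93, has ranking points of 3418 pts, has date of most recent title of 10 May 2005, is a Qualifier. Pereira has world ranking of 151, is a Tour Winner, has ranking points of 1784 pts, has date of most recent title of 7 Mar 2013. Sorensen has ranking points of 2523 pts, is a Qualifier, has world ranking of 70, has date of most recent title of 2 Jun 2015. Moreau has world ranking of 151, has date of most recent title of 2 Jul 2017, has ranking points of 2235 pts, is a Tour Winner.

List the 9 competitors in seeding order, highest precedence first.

Moreau, Pereira, Ruiz, Sorensen, Salazar, Kapoor, Petrov, Halvorsen, Espinoza

By status category: Moreau and Pereira (Tour Winner); then Ruiz, Sorensen, Salazar, Kapoor, Petrov, Halvorsen and Espinoza (Qualifier).
Moreau and Pereira both have world ranking 151, so the next rule applies.
Among Moreau and Pereira, by ranking points (higher first): Moreau (2235 pts) before Pereira (1784 pts).
Among Ruiz, Sorensen, Salazar, Kapoor, Petrov, Halvorsen and Espinoza, by world ranking (lower first): Ruiz (66) before Sorensen (70) before Salazar and Kapoor (80) before Petrov (93) before Halvorsen (124) before Espinoza (192).
Among Salazar and Kapoor, by ranking points (higher first): Salazar (6257 pts) before Kapoor (3649 pts).
Full order: Moreau, Pereira, Ruiz, Sorensen, Salazar, Kapoor, Petrov, Halvorsen, Espinoza.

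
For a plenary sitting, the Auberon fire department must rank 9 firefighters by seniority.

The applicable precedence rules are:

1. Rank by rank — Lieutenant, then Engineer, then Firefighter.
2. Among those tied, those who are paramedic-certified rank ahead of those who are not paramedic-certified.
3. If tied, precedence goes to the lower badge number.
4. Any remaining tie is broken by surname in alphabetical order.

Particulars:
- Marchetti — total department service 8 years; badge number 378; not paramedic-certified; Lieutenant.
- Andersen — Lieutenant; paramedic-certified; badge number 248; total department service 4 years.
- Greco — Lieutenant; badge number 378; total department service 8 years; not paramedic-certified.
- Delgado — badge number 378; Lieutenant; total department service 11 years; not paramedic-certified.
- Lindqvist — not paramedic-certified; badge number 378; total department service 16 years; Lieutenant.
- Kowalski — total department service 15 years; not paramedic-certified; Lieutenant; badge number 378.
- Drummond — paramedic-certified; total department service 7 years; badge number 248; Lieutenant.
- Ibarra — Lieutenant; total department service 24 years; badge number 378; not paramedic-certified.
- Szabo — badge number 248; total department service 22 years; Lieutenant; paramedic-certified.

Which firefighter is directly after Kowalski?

By rank: Andersen, Drummond, Szabo, Delgado, Greco, Ibarra, Kowalski, Lindqvist and Marchetti (Lieutenant).
Among Andersen, Drummond, Szabo, Delgado, Greco, Ibarra, Kowalski, Lindqvist and Marchetti, paramedic-certified before not paramedic-certified: Andersen, Drummond and Szabo (paramedic-certified) before Delgado, Greco, Ibarra, Kowalski, Lindqvist and Marchetti (not paramedic-certified).
Andersen, Drummond and Szabo all have badge number 248, so the next rule applies.
Among Andersen, Drummond and Szabo, alphabetically by surname: Andersen before Drummond before Szabo.
Delgado, Greco, Ibarra, Kowalski, Lindqvist and Marchetti all have badge number 378, so the next rule applies.
Among Delgado, Greco, Ibarra, Kowalski, Lindqvist and Marchetti, alphabetically by surname: Delgado before Greco before Ibarra before Kowalski before Lindqvist before Marchetti.
Order: Andersen, Drummond, Szabo, Delgado, Greco, Ibarra, Kowalski, Lindqvist, Marchetti.

Lindqvist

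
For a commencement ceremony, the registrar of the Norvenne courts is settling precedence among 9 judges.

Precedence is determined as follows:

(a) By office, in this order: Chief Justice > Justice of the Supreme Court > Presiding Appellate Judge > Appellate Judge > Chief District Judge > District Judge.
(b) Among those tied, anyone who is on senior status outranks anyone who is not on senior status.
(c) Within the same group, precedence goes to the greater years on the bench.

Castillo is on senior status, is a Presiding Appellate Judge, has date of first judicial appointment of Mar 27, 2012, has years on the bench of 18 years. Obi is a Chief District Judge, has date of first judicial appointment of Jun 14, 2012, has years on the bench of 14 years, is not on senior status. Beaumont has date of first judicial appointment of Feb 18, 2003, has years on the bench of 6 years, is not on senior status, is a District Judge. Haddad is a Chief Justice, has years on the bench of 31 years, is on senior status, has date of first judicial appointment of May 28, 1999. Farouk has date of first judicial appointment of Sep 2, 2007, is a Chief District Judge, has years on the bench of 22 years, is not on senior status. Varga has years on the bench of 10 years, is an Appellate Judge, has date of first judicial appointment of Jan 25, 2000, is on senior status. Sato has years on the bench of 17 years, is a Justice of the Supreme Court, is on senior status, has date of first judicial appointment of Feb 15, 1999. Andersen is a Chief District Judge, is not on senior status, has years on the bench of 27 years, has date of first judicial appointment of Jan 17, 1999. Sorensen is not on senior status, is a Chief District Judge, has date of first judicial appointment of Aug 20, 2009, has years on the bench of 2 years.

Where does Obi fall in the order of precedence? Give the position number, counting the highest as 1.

7

By office: Haddad (Chief Justice); then Sato (Justice of the Supreme Court); then Castillo (Presiding Appellate Judge); then Varga (Appellate Judge); then Andersen, Farouk, Obi and Sorensen (Chief District Judge); then Beaumont (District Judge).
Andersen, Farouk, Obi and Sorensen are each not on senior status, so the next rule applies.
Among Andersen, Farouk, Obi and Sorensen, by years on the bench (higher first): Andersen (27 years) before Farouk (22 years) before Obi (14 years) before Sorensen (2 years).
Order: Haddad, Sato, Castillo, Varga, Andersen, Farouk, Obi, Sorensen, Beaumont. So position 7.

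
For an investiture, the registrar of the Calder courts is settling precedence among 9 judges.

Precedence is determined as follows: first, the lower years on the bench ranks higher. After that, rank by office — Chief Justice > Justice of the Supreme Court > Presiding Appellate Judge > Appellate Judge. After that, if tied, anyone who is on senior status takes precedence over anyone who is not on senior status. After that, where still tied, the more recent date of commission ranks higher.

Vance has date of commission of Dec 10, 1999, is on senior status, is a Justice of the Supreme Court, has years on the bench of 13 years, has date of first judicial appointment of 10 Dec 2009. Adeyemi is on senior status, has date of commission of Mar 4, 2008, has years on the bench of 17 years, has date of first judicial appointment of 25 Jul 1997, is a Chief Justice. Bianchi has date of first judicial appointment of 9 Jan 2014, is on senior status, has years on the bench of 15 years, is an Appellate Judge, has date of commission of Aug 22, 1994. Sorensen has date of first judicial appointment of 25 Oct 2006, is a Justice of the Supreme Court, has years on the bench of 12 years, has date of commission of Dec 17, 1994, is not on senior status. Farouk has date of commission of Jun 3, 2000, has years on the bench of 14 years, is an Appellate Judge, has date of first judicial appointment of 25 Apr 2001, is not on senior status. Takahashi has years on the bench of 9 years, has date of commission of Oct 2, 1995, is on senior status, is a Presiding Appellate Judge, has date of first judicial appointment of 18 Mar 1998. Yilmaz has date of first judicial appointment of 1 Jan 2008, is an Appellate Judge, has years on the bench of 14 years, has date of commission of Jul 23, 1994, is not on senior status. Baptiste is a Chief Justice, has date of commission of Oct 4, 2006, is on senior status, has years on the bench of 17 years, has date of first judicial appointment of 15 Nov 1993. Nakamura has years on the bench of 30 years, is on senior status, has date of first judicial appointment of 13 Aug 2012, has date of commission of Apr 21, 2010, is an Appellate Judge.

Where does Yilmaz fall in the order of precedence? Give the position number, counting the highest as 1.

5

By years on the bench (lower first): Takahashi (9 years); then Sorensen (12 years); then Vance (13 years); then Farouk and Yilmaz (both 14 years); then Bianchi (15 years); then Adeyemi and Baptiste (both 17 years); then Nakamura (30 years).
Farouk and Yilmaz are each Appellate Judge, so the next rule applies.
Farouk and Yilmaz are each not on senior status, so the next rule applies.
Among Farouk and Yilmaz, by date of commission (later first): Farouk (Jun 3, 2000) before Yilmaz (Jul 23, 1994).
Adeyemi and Baptiste are each Chief Justice, so the next rule applies.
Adeyemi and Baptiste are each on senior status, so the next rule applies.
Among Adeyemi and Baptiste, by date of commission (later first): Adeyemi (Mar 4, 2008) before Baptiste (Oct 4, 2006).
Order: Takahashi, Sorensen, Vance, Farouk, Yilmaz, Bianchi, Adeyemi, Baptiste, Nakamura. So position 5.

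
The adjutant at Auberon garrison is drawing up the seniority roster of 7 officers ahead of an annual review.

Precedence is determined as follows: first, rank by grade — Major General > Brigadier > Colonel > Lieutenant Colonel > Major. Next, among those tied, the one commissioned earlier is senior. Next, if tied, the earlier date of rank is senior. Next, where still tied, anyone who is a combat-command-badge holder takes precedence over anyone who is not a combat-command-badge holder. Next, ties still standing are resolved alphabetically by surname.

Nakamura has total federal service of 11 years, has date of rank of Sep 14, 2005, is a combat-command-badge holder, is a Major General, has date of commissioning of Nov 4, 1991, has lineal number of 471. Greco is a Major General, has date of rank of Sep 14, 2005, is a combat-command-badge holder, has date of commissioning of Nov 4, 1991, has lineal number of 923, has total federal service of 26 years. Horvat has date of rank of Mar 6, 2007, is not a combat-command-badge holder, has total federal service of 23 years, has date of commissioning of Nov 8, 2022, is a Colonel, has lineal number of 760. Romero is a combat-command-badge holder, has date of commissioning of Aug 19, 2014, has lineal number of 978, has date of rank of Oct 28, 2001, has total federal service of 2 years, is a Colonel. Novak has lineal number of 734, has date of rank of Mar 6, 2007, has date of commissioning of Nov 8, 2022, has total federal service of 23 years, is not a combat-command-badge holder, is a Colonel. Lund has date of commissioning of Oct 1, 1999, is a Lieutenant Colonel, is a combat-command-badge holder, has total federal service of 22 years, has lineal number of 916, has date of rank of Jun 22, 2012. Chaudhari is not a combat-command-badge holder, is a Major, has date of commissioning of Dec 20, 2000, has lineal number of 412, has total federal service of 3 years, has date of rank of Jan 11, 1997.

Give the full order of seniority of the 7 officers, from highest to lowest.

Greco, Nakamura, Romero, Horvat, Novak, Lund, Chaudhari

By grade: Greco and Nakamura (Major General); then Romero, Horvat and Novak (Colonel); then Lund (Lieutenant Colonel); then Chaudhari (Major).
Greco and Nakamura both have date of commissioning Nov 4, 1991, so the next rule applies.
Greco and Nakamura both have date of rank Sep 14, 2005, so the next rule applies.
Greco and Nakamura are each a combat-command-badge holder, so the next rule applies.
Among Greco and Nakamura, alphabetically by surname: Greco before Nakamura.
Among Romero, Horvat and Novak, by date of commissioning (earlier first): Romero (Aug 19, 2014) before Horvat and Novak (Nov 8, 2022).
Horvat and Novak both have date of rank Mar 6, 2007, so the next rule applies.
Horvat and Novak are each not a combat-command-badge holder, so the next rule applies.
Among Horvat and Novak, alphabetically by surname: Horvat before Novak.
Full order: Greco, Nakamura, Romero, Horvat, Novak, Lund, Chaudhari.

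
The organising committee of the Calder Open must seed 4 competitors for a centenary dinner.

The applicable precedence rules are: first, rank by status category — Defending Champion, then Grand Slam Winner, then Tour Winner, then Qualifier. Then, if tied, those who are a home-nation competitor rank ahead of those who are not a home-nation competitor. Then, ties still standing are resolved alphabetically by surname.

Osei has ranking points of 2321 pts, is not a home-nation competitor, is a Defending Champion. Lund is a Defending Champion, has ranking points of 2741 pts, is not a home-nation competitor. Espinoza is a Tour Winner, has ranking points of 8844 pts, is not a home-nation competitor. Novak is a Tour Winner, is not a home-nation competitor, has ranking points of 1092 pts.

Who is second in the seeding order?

Osei

By status category: Lund and Osei (Defending Champion); then Espinoza and Novak (Tour Winner).
Lund and Osei are each not a home-nation competitor, so the next rule applies.
Among Lund and Osei, alphabetically by surname: Lund before Osei.
Espinoza and Novak are each not a home-nation competitor, so the next rule applies.
Among Espinoza and Novak, alphabetically by surname: Espinoza before Novak.
Order: Lund, Osei, Espinoza, Novak.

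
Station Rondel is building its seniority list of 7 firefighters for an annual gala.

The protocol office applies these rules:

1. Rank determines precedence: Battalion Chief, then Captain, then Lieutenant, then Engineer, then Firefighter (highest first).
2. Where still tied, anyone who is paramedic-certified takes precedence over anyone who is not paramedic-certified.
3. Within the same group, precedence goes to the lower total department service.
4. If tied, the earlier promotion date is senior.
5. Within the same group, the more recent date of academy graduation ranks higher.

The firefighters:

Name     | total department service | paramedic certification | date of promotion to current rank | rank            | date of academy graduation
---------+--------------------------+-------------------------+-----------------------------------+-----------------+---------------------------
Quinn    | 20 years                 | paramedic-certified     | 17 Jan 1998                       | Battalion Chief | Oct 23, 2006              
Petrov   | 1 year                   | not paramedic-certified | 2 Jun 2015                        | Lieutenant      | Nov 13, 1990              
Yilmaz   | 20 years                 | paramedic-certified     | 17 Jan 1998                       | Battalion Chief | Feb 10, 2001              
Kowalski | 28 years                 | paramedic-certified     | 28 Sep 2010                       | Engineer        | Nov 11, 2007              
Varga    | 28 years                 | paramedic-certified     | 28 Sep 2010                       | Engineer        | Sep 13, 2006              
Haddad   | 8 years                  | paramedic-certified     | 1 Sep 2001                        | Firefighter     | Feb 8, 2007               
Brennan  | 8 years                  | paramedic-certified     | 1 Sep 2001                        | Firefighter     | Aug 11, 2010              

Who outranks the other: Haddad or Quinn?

Quinn

By rank: Quinn and Yilmaz (Battalion Chief); then Petrov (Lieutenant); then Kowalski and Varga (Engineer); then Brennan and Haddad (Firefighter).
Quinn and Yilmaz are each paramedic-certified, so the next rule applies.
Quinn and Yilmaz both have total department service 20 years, so the next rule applies.
Quinn and Yilmaz both have date of promotion to current rank 17 Jan 1998, so the next rule applies.
Among Quinn and Yilmaz, by date of academy graduation (later first): Quinn (Oct 23, 2006) before Yilmaz (Feb 10, 2001).
Kowalski and Varga are each paramedic-certified, so the next rule applies.
Kowalski and Varga both have total department service 28 years, so the next rule applies.
Kowalski and Varga both have date of promotion to current rank 28 Sep 2010, so the next rule applies.
Among Kowalski and Varga, by date of academy graduation (later first): Kowalski (Nov 11, 2007) before Varga (Sep 13, 2006).
Brennan and Haddad are each paramedic-certified, so the next rule applies.
Brennan and Haddad both have total department service 8 years, so the next rule applies.
Brennan and Haddad both have date of promotion to current rank 1 Sep 2001, so the next rule applies.
Among Brennan and Haddad, by date of academy graduation (later first): Brennan (Aug 11, 2010) before Haddad (Feb 8, 2007).
So Quinn takes precedence.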